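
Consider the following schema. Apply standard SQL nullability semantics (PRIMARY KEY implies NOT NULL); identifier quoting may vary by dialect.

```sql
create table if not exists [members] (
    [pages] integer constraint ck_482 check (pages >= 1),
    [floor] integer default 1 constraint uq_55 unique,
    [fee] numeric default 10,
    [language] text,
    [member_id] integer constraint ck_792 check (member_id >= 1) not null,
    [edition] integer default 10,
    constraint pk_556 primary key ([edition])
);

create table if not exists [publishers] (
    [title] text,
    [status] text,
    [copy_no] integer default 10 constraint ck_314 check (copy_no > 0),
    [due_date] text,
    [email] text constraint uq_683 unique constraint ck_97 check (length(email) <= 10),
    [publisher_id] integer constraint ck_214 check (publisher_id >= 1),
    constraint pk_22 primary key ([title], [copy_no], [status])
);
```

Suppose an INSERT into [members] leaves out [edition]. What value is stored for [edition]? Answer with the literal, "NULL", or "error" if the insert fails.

10

edition has an explicit DEFAULT 10.
When the column is omitted from an INSERT, that default is used.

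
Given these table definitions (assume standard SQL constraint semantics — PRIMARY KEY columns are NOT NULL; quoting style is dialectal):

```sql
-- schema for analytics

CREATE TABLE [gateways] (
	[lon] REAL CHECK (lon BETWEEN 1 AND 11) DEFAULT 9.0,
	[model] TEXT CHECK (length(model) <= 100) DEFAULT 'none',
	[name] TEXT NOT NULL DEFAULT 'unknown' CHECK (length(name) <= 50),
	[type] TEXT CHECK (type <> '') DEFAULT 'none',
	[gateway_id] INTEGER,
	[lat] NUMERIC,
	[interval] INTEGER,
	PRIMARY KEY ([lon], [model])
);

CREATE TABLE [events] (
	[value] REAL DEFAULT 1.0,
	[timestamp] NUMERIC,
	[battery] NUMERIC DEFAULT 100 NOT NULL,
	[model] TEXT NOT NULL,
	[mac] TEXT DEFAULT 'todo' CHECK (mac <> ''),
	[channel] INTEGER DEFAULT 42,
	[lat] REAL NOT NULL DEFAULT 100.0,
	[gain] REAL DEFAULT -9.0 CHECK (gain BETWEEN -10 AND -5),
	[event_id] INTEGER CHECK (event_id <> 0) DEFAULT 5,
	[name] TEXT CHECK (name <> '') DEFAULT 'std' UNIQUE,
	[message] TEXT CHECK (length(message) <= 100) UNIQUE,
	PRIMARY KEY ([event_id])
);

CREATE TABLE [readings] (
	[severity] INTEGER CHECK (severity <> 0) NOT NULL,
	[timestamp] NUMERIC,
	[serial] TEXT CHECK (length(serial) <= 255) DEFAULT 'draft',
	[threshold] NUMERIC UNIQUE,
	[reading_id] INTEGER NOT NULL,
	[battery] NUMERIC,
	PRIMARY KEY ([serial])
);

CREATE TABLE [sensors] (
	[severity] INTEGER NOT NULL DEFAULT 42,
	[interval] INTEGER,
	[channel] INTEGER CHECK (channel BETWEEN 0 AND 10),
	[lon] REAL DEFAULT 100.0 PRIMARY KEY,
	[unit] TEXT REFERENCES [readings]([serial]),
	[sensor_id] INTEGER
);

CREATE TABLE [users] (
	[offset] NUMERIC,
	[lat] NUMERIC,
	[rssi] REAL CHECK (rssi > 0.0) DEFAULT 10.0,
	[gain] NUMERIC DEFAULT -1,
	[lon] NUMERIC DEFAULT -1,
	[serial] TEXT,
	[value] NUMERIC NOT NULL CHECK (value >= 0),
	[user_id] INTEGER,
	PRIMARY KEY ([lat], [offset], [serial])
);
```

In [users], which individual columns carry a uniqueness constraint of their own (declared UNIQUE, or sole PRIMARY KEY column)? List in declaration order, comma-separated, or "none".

none

- offset: part of a composite PRIMARY KEY — only the tuple is unique, not this column on its own.
- lat: part of a composite PRIMARY KEY — only the tuple is unique, not this column on its own.
- rssi: no UNIQUE or single-column PK constraint.
- gain: no UNIQUE or single-column PK constraint.
- lon: no UNIQUE or single-column PK constraint.
- serial: part of a composite PRIMARY KEY — only the tuple is unique, not this column on its own.
- value: no UNIQUE or single-column PK constraint.
- user_id: no UNIQUE or single-column PK constraint.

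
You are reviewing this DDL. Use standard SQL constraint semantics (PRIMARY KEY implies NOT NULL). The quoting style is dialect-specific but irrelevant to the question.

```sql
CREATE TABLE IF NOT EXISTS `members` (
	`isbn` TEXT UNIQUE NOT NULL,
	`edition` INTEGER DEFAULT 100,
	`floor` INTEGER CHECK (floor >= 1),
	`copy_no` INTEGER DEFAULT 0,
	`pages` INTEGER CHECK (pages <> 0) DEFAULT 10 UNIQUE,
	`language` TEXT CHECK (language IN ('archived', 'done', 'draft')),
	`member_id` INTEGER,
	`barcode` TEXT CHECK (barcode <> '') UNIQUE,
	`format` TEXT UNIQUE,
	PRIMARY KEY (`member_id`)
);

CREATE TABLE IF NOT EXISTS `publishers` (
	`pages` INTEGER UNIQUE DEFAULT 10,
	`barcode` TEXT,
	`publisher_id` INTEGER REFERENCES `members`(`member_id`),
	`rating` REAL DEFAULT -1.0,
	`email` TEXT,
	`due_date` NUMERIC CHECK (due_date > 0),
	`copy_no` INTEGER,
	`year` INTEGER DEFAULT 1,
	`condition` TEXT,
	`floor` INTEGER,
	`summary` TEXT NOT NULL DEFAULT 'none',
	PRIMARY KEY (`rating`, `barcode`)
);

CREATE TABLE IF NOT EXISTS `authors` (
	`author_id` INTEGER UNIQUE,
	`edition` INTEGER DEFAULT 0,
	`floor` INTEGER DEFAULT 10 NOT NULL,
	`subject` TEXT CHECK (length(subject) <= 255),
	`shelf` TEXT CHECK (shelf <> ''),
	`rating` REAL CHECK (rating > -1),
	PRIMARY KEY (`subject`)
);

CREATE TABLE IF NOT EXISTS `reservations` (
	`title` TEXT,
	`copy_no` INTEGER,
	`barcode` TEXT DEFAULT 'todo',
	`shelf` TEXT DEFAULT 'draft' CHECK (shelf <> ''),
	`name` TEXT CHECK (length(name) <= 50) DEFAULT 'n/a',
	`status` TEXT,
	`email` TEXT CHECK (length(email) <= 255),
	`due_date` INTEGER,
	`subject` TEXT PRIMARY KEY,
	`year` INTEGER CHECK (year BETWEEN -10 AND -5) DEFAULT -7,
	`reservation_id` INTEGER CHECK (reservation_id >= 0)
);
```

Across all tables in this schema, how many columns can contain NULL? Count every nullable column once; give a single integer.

29

members: 7 nullable (edition, floor, copy_no, pages, language, barcode, format — PK (member_id) and explicit NOT NULL columns excluded).
publishers: 8 nullable (pages, publisher_id, email, due_date, copy_no, year, condition, floor — PK (rating, barcode) and explicit NOT NULL columns excluded).
authors: 4 nullable (author_id, edition, shelf, rating — PK (subject) and explicit NOT NULL columns excluded).
reservations: 10 nullable (title, copy_no, barcode, shelf, name, status, email, due_date, year, reservation_id — PK (subject) and explicit NOT NULL columns excluded).
Total: 7 + 8 + 4 + 10 = 29.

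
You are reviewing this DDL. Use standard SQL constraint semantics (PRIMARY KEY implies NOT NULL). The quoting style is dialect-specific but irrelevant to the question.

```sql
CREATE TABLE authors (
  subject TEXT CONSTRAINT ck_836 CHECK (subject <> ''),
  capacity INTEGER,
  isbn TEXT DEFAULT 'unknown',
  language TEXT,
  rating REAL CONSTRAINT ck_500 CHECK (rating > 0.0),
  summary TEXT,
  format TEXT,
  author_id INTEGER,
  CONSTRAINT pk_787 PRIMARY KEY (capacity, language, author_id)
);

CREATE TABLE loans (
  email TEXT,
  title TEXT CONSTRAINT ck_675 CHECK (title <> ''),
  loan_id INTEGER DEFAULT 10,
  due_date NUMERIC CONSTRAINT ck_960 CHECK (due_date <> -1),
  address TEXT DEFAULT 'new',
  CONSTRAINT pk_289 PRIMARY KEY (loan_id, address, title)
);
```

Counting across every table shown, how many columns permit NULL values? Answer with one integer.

authors: 5 nullable (subject, isbn, rating, summary, format — PK (capacity, language, author_id) and explicit NOT NULL columns excluded).
loans: 2 nullable (email, due_date — PK (loan_id, address, title) and explicit NOT NULL columns excluded).
Total: 5 + 2 = 7.

7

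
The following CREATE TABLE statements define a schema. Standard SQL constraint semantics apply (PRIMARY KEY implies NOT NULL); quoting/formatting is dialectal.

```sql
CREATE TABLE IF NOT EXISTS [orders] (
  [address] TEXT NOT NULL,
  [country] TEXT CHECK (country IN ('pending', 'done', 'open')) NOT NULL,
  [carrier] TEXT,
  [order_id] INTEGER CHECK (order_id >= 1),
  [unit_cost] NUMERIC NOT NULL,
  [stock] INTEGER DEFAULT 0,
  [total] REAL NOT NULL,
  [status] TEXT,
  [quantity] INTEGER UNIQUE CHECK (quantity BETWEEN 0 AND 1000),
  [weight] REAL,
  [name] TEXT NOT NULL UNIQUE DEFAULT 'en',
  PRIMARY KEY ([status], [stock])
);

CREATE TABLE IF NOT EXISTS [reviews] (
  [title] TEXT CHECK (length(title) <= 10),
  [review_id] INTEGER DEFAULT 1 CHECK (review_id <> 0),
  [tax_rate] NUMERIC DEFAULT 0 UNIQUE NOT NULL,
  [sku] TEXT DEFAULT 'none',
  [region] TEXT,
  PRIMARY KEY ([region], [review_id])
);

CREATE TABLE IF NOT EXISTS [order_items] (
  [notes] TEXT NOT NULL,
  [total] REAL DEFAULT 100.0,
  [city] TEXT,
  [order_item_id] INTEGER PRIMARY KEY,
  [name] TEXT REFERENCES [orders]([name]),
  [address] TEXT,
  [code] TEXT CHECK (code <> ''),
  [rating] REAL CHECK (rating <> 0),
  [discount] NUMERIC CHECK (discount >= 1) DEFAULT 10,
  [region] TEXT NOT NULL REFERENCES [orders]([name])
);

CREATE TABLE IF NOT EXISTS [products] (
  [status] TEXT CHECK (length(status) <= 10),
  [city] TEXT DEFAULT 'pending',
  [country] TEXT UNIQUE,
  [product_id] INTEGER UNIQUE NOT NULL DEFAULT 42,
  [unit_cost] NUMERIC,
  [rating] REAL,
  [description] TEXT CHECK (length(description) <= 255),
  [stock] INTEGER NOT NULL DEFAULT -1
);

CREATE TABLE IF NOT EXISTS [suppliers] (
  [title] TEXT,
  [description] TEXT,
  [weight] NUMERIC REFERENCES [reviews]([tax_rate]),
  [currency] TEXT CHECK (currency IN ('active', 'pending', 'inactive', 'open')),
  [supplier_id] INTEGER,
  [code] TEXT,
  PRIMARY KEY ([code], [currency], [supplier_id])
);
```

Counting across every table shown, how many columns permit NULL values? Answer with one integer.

orders: 4 nullable (carrier, order_id, quantity, weight — PK (status, stock) and explicit NOT NULL columns excluded).
reviews: 2 nullable (title, sku — PK (region, review_id) and explicit NOT NULL columns excluded).
order_items: 7 nullable (total, city, name, address, code, rating, discount — PK (order_item_id) and explicit NOT NULL columns excluded).
products: 6 nullable (status, city, country, unit_cost, rating, description — PK none and explicit NOT NULL columns excluded).
suppliers: 3 nullable (title, description, weight — PK (code, currency, supplier_id) and explicit NOT NULL columns excluded).
Total: 4 + 2 + 7 + 6 + 3 = 22.

22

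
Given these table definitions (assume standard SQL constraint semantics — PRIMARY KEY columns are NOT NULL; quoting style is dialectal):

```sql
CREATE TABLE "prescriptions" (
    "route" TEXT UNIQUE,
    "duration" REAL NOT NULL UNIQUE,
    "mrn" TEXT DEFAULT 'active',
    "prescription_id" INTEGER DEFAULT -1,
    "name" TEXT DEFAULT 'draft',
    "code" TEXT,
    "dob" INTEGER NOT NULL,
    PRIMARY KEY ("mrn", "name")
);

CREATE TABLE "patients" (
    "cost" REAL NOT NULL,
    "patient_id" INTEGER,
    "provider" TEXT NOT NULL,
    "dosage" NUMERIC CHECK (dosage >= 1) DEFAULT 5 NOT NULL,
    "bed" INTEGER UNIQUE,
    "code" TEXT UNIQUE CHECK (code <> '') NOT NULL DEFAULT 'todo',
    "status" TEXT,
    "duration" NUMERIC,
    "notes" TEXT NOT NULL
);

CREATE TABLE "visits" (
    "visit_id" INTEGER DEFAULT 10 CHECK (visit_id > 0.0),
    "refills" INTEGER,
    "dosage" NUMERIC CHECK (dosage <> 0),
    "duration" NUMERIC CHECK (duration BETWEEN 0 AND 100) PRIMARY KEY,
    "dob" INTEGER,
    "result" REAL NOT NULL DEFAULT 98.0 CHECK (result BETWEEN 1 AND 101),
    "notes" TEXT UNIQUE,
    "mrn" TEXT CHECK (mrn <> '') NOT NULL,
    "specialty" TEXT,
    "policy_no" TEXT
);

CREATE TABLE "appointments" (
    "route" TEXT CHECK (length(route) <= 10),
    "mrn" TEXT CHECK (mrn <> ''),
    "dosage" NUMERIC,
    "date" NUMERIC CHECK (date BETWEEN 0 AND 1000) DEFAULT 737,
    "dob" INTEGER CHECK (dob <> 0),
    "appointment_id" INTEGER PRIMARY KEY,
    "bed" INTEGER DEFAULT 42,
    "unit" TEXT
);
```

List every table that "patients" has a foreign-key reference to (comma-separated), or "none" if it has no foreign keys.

none

No column in patients has a REFERENCES clause.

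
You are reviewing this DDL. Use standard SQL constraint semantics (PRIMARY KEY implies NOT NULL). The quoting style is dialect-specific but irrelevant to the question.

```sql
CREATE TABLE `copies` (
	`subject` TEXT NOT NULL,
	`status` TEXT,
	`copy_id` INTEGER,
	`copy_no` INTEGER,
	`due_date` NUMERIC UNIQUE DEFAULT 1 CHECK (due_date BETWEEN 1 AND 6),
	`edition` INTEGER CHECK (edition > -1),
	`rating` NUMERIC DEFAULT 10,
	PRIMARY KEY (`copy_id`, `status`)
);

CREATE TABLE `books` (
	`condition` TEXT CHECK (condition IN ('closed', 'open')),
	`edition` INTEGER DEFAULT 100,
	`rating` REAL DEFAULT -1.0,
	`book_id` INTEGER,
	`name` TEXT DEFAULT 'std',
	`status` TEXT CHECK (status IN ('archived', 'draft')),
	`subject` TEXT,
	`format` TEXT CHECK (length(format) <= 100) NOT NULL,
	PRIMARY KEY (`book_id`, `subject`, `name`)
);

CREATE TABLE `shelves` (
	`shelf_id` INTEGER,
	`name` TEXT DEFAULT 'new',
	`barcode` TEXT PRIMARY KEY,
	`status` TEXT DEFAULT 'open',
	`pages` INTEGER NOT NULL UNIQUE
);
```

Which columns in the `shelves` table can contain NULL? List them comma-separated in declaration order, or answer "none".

shelf_id, name, status

- shelf_id: no NOT NULL constraint applies → nullable.
- name: DEFAULT only fills an omitted column; an explicit NULL is still allowed → nullable.
- barcode: part of the PRIMARY KEY, which implies NOT NULL → not nullable.
- status: DEFAULT only fills an omitted column; an explicit NULL is still allowed → nullable.
- pages: declared NOT NULL → not nullable.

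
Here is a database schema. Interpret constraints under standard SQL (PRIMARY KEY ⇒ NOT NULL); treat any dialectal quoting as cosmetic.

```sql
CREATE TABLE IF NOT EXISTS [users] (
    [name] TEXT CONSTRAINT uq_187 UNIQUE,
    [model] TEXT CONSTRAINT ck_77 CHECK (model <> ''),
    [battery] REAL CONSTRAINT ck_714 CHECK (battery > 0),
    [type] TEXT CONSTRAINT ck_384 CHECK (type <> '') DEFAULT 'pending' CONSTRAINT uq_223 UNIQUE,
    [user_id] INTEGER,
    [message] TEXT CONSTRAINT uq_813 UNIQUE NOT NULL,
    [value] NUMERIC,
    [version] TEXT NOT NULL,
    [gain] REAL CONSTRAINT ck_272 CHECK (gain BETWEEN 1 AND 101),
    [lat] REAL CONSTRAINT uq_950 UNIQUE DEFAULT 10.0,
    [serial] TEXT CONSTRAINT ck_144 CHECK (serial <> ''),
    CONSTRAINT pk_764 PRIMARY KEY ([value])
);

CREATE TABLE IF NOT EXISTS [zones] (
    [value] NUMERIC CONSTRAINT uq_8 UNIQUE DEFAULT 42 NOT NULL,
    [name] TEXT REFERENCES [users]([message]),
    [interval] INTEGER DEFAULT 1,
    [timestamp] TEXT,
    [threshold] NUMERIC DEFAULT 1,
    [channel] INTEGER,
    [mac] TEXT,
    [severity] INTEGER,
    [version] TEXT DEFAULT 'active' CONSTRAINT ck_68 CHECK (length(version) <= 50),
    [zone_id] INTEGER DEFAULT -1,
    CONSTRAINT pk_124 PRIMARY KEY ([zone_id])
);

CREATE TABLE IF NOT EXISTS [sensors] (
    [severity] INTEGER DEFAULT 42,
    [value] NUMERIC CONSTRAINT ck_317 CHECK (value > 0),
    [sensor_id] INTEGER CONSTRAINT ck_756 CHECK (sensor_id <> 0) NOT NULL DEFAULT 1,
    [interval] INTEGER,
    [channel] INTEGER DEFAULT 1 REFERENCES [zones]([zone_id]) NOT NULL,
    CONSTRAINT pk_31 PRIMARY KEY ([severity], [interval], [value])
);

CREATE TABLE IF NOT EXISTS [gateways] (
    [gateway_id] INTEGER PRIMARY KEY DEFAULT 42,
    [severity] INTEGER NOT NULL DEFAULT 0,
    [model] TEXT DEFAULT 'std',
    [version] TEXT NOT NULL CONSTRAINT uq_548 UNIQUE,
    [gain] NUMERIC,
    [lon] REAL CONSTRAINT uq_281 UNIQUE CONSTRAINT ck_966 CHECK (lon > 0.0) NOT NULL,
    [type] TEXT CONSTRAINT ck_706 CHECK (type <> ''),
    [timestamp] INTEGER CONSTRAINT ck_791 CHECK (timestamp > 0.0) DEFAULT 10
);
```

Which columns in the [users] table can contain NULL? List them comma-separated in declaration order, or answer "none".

- name: UNIQUE does not imply NOT NULL → nullable.
- model: CHECK does not forbid NULL (a CHECK constraint passes when its expression is NULL) → nullable.
- battery: CHECK does not forbid NULL (a CHECK constraint passes when its expression is NULL) → nullable.
- type: CHECK does not forbid NULL (a CHECK constraint passes when its expression is NULL) → nullable.
- user_id: no NOT NULL constraint applies → nullable.
- message: declared NOT NULL → not nullable.
- value: part of the PRIMARY KEY, which implies NOT NULL → not nullable.
- version: declared NOT NULL → not nullable.
- gain: CHECK does not forbid NULL (a CHECK constraint passes when its expression is NULL) → nullable.
- lat: UNIQUE does not imply NOT NULL → nullable.
- serial: CHECK does not forbid NULL (a CHECK constraint passes when its expression is NULL) → nullable.

name, model, battery, type, user_id, gain, lat, serial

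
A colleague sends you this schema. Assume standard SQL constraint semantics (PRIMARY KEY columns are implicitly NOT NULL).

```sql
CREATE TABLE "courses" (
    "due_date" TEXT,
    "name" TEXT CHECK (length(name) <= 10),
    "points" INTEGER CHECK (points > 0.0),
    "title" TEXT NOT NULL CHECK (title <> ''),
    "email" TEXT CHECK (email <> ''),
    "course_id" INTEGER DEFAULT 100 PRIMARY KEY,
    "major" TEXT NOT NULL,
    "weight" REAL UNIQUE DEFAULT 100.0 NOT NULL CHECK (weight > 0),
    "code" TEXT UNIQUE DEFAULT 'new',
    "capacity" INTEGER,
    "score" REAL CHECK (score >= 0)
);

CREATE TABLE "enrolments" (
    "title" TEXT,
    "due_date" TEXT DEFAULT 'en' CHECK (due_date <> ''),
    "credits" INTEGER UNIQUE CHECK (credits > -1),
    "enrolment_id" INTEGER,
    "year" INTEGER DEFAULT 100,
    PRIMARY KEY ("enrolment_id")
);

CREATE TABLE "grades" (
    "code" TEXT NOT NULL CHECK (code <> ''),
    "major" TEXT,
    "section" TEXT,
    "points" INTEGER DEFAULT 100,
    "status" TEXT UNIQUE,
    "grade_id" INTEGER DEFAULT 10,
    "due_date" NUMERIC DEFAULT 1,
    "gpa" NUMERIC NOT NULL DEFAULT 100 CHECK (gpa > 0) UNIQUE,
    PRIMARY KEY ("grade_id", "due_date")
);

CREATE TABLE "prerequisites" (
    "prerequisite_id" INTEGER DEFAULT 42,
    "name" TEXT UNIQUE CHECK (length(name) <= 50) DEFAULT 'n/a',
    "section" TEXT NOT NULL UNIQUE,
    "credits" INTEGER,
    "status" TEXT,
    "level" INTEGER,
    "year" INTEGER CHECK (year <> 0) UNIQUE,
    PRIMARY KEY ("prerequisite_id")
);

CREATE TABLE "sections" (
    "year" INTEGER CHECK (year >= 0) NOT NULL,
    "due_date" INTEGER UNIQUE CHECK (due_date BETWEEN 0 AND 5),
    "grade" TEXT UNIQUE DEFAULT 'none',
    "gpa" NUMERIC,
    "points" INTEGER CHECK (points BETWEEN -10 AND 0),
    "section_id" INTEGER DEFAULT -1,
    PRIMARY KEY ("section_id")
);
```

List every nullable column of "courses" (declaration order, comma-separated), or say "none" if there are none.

due_date, name, points, email, code, capacity, score

- due_date: no NOT NULL constraint applies → nullable.
- name: CHECK does not forbid NULL (a CHECK constraint passes when its expression is NULL) → nullable.
- points: CHECK does not forbid NULL (a CHECK constraint passes when its expression is NULL) → nullable.
- title: declared NOT NULL → not nullable.
- email: CHECK does not forbid NULL (a CHECK constraint passes when its expression is NULL) → nullable.
- course_id: part of the PRIMARY KEY, which implies NOT NULL → not nullable.
- major: declared NOT NULL → not nullable.
- weight: declared NOT NULL → not nullable.
- code: UNIQUE does not imply NOT NULL → nullable.
- capacity: no NOT NULL constraint applies → nullable.
- score: CHECK does not forbid NULL (a CHECK constraint passes when its expression is NULL) → nullable.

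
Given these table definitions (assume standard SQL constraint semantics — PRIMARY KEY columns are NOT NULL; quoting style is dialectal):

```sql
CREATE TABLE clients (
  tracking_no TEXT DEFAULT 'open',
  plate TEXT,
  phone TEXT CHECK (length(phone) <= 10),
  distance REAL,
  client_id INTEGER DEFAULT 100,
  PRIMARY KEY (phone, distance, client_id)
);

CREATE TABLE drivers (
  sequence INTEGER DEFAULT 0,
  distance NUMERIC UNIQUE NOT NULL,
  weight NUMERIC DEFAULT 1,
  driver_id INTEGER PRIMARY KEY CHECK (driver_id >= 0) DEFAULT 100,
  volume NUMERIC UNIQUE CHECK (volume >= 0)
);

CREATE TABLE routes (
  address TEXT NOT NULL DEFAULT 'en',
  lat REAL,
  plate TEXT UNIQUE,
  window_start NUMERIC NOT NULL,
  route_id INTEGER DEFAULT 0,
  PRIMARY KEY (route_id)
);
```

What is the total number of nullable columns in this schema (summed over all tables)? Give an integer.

clients: 2 nullable (tracking_no, plate — PK (phone, distance, client_id) and explicit NOT NULL columns excluded).
drivers: 3 nullable (sequence, weight, volume — PK (driver_id) and explicit NOT NULL columns excluded).
routes: 2 nullable (lat, plate — PK (route_id) and explicit NOT NULL columns excluded).
Total: 2 + 3 + 2 = 7.

7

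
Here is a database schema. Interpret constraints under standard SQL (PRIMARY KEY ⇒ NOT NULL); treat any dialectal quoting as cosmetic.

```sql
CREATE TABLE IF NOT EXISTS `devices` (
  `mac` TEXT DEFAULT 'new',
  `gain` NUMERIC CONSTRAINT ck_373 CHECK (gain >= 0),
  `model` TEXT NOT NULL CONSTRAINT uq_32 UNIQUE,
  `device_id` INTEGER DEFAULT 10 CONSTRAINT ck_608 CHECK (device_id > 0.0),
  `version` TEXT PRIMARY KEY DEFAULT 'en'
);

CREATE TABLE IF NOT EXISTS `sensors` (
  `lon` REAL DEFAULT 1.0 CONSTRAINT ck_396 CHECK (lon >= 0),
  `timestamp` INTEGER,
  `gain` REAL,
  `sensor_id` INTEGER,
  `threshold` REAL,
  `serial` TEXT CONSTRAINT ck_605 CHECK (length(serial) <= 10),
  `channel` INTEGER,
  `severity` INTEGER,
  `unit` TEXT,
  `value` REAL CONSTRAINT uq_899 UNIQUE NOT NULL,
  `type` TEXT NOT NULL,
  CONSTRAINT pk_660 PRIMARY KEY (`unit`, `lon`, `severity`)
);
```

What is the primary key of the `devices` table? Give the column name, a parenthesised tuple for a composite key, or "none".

version is declared PRIMARY KEY inline on the column.

version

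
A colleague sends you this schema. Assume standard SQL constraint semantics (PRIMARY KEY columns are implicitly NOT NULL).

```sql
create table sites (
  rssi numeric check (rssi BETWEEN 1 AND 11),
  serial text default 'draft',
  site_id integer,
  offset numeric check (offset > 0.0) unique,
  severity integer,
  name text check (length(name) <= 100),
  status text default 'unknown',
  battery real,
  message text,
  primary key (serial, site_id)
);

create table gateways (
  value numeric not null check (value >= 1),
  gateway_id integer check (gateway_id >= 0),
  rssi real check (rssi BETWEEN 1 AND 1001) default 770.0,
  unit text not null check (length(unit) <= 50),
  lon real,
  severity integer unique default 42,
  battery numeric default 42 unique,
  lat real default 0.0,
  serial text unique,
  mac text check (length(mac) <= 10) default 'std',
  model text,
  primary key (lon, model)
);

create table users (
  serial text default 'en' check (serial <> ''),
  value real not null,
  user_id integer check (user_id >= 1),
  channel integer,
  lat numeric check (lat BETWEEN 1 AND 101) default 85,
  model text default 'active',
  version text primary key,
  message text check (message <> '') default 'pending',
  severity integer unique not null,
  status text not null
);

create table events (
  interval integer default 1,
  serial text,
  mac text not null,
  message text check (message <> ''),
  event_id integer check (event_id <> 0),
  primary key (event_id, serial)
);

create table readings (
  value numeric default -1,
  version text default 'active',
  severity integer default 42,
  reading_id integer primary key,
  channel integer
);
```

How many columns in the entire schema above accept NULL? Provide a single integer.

sites: 7 nullable (rssi, offset, severity, name, status, battery, message — PK (serial, site_id) and explicit NOT NULL columns excluded).
gateways: 7 nullable (gateway_id, rssi, severity, battery, lat, serial, mac — PK (lon, model) and explicit NOT NULL columns excluded).
users: 6 nullable (serial, user_id, channel, lat, model, message — PK (version) and explicit NOT NULL columns excluded).
events: 2 nullable (interval, message — PK (event_id, serial) and explicit NOT NULL columns excluded).
readings: 4 nullable (value, version, severity, channel — PK (reading_id) and explicit NOT NULL columns excluded).
Total: 7 + 7 + 6 + 2 + 4 = 26.

26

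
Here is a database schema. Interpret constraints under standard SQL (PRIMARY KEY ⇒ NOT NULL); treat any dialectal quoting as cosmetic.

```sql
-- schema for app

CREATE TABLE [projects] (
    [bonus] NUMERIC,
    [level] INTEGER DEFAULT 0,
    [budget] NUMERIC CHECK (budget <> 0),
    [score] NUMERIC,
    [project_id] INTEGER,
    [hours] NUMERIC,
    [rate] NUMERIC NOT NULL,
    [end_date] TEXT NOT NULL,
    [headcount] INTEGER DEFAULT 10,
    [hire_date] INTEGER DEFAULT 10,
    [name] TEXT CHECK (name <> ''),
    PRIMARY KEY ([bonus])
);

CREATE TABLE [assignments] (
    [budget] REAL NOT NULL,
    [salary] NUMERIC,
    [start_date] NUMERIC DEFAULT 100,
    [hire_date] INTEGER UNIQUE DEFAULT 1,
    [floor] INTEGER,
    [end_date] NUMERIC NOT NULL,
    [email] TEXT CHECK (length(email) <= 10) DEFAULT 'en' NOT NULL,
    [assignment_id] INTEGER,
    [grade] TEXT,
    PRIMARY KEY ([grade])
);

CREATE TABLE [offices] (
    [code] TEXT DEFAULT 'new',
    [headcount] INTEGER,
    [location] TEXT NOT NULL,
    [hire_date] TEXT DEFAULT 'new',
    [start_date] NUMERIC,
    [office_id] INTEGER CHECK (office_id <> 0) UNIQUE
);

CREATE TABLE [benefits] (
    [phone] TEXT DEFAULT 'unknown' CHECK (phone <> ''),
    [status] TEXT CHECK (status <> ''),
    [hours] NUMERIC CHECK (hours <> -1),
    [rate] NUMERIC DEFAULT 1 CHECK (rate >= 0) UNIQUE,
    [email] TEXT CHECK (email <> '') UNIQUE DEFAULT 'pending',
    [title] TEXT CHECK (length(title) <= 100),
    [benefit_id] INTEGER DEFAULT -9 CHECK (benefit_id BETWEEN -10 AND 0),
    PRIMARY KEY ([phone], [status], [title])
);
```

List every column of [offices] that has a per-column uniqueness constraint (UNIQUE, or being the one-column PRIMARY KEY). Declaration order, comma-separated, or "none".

office_id

- code: no UNIQUE or single-column PK constraint.
- headcount: no UNIQUE or single-column PK constraint.
- location: no UNIQUE or single-column PK constraint.
- hire_date: no UNIQUE or single-column PK constraint.
- start_date: no UNIQUE or single-column PK constraint.
- office_id: declared UNIQUE → unique.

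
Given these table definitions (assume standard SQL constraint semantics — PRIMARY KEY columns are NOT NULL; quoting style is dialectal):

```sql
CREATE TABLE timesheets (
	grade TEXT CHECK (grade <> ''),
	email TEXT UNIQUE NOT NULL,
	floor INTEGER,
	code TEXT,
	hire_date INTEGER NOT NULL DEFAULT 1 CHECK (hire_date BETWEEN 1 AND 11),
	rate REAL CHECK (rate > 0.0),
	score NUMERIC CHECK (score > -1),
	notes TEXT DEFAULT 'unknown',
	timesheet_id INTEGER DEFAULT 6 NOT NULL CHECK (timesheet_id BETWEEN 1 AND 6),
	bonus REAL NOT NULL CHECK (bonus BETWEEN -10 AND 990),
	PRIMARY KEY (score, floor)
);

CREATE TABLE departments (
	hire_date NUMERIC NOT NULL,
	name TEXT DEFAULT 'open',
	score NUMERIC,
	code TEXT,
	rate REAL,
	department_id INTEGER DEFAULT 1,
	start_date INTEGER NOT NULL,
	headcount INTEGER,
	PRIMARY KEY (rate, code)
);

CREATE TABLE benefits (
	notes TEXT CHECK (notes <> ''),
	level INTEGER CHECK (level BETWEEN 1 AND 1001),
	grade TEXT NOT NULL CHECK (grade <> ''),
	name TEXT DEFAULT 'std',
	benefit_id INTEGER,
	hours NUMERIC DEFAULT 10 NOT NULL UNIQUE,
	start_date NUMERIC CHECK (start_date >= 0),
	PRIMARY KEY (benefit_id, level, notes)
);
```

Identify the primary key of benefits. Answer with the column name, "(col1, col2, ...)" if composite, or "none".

(benefit_id, level, notes)

A table-level PRIMARY KEY clause names 3 columns: benefit_id, level, notes.
This is a composite key — the combination is unique, not each column individually.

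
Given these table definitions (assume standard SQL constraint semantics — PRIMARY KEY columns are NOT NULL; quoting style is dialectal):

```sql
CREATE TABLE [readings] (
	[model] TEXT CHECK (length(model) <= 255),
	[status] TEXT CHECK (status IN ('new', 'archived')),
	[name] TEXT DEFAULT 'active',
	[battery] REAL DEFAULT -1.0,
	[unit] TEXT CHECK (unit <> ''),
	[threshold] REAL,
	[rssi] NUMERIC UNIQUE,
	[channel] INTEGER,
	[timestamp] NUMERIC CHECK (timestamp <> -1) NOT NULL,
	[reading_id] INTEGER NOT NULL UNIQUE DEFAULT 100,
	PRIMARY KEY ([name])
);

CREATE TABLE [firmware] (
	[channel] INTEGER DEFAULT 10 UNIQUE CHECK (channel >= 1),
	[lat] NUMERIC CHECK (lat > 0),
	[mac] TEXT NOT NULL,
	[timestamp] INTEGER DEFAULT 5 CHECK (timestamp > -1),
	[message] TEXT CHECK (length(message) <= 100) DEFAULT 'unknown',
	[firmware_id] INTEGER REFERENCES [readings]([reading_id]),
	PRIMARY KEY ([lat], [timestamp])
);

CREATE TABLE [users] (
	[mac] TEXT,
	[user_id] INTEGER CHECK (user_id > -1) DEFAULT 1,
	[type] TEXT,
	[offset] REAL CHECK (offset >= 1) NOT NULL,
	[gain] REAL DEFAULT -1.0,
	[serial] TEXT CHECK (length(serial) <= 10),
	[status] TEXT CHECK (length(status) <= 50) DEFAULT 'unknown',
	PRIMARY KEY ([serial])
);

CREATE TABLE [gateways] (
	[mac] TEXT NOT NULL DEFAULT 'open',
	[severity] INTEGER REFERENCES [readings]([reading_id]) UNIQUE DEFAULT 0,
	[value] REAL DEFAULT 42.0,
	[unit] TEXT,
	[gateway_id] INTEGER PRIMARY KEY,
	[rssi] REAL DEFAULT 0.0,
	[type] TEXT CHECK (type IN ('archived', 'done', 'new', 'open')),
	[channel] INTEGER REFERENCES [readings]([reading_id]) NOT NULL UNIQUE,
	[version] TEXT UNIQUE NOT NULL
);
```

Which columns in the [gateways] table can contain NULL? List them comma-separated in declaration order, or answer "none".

severity, value, unit, rssi, type

- mac: declared NOT NULL → not nullable.
- severity: a foreign key column may be NULL unless separately constrained → nullable.
- value: DEFAULT only fills an omitted column; an explicit NULL is still allowed → nullable.
- unit: no NOT NULL constraint applies → nullable.
- gateway_id: part of the PRIMARY KEY, which implies NOT NULL → not nullable.
- rssi: DEFAULT only fills an omitted column; an explicit NULL is still allowed → nullable.
- type: CHECK does not forbid NULL (a CHECK constraint passes when its expression is NULL) → nullable.
- channel: declared NOT NULL → not nullable.
- version: declared NOT NULL → not nullable.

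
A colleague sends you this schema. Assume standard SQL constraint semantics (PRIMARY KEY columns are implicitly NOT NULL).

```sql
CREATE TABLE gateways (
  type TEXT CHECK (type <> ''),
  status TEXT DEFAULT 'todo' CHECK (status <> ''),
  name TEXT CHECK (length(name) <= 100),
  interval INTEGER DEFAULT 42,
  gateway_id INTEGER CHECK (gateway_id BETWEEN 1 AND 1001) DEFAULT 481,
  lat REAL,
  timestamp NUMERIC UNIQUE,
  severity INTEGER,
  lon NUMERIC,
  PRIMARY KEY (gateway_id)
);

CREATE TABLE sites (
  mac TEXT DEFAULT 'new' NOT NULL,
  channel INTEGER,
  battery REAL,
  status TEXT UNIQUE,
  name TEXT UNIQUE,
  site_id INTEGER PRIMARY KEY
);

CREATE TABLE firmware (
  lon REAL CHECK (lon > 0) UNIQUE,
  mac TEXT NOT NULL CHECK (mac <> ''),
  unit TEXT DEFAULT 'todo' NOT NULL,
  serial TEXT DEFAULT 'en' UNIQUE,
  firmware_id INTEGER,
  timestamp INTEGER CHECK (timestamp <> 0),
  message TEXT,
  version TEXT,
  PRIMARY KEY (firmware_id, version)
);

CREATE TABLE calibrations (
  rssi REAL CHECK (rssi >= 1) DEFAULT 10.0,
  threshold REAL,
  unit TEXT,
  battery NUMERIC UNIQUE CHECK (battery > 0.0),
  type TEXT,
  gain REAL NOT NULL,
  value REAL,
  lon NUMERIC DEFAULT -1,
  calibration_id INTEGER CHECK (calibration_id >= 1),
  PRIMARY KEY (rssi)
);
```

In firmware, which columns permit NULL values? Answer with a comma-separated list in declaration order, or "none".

lon, serial, timestamp, message

- lon: CHECK does not forbid NULL (a CHECK constraint passes when its expression is NULL) → nullable.
- mac: declared NOT NULL → not nullable.
- unit: declared NOT NULL → not nullable.
- serial: UNIQUE does not imply NOT NULL → nullable.
- firmware_id: part of the PRIMARY KEY, which implies NOT NULL → not nullable.
- timestamp: CHECK does not forbid NULL (a CHECK constraint passes when its expression is NULL) → nullable.
- message: no NOT NULL constraint applies → nullable.
- version: part of the PRIMARY KEY, which implies NOT NULL → not nullable.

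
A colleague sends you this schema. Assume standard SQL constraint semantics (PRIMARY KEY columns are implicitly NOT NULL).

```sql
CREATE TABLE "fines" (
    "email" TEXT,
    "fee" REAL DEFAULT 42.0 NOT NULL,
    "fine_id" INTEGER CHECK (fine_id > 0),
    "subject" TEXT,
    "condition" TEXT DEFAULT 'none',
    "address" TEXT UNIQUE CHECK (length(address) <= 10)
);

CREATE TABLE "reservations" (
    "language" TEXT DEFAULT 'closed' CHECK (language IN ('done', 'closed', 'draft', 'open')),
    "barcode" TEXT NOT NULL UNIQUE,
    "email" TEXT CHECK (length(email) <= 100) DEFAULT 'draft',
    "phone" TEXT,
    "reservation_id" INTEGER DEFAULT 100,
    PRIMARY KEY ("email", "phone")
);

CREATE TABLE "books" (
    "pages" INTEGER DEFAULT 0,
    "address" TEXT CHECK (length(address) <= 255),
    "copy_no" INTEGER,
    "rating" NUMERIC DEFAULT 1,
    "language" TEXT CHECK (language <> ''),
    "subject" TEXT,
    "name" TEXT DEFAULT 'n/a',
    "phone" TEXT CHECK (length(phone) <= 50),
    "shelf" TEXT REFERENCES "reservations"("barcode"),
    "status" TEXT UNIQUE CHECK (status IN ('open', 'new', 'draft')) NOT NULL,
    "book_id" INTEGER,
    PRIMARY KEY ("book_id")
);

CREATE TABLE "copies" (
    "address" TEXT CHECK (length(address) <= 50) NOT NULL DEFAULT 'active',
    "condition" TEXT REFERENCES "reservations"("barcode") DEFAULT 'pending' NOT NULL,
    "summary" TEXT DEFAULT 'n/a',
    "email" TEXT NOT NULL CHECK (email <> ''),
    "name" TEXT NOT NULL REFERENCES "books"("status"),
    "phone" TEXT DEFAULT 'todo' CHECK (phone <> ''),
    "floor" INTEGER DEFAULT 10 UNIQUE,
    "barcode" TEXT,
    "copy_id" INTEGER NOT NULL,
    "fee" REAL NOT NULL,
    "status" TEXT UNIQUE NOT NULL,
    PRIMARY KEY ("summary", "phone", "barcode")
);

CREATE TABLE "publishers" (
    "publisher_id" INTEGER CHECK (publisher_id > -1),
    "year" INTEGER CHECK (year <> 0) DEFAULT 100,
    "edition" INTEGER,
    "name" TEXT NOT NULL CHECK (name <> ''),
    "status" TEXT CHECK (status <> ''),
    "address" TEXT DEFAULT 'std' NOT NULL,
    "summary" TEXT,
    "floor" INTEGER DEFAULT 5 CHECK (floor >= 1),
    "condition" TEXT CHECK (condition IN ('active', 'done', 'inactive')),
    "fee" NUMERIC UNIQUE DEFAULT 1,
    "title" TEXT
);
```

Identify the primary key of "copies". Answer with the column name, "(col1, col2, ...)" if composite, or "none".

A table-level PRIMARY KEY clause names 3 columns: summary, phone, barcode.
This is a composite key — the combination is unique, not each column individually.

(summary, phone, barcode)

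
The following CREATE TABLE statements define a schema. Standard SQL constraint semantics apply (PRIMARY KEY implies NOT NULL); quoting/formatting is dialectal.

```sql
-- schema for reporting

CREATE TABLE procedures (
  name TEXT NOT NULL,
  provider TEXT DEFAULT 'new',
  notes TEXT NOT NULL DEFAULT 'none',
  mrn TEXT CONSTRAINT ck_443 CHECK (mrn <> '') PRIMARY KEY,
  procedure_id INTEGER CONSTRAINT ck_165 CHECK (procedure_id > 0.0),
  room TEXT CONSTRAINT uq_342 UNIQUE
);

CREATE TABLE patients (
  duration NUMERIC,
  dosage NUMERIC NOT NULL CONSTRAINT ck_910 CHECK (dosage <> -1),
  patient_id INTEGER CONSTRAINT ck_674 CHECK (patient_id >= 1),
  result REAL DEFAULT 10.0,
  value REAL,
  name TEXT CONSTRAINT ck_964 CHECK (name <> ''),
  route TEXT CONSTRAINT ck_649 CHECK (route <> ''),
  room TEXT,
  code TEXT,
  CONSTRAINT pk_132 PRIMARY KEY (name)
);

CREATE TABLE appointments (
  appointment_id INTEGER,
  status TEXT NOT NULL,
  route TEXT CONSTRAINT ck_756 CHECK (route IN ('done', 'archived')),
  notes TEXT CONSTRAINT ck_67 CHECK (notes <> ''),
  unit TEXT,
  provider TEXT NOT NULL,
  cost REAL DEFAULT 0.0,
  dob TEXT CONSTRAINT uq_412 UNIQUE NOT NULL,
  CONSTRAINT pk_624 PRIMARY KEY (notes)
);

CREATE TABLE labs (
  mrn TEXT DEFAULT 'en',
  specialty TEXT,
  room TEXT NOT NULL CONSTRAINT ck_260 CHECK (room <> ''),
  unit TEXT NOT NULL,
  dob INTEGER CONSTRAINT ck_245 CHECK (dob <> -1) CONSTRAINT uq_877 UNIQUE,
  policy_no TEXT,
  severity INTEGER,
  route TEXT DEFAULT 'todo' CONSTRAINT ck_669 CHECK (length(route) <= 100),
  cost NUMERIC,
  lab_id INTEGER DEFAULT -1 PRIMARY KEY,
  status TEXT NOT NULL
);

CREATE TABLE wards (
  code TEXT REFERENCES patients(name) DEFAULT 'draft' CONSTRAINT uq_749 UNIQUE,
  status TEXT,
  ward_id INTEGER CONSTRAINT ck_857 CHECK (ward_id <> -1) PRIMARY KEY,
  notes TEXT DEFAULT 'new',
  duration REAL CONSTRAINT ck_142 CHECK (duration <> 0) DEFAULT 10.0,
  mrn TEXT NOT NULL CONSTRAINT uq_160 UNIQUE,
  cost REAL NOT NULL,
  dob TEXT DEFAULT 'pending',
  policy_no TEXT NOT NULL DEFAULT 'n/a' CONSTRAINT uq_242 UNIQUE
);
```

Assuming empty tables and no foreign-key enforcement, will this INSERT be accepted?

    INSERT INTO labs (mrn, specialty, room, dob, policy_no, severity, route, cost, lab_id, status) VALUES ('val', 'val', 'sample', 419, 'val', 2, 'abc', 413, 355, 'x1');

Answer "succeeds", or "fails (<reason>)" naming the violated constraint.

unit is omitted from the column list and has no DEFAULT, so it would receive NULL.
But unit is declared NOT NULL.

fails (NOT NULL on unit)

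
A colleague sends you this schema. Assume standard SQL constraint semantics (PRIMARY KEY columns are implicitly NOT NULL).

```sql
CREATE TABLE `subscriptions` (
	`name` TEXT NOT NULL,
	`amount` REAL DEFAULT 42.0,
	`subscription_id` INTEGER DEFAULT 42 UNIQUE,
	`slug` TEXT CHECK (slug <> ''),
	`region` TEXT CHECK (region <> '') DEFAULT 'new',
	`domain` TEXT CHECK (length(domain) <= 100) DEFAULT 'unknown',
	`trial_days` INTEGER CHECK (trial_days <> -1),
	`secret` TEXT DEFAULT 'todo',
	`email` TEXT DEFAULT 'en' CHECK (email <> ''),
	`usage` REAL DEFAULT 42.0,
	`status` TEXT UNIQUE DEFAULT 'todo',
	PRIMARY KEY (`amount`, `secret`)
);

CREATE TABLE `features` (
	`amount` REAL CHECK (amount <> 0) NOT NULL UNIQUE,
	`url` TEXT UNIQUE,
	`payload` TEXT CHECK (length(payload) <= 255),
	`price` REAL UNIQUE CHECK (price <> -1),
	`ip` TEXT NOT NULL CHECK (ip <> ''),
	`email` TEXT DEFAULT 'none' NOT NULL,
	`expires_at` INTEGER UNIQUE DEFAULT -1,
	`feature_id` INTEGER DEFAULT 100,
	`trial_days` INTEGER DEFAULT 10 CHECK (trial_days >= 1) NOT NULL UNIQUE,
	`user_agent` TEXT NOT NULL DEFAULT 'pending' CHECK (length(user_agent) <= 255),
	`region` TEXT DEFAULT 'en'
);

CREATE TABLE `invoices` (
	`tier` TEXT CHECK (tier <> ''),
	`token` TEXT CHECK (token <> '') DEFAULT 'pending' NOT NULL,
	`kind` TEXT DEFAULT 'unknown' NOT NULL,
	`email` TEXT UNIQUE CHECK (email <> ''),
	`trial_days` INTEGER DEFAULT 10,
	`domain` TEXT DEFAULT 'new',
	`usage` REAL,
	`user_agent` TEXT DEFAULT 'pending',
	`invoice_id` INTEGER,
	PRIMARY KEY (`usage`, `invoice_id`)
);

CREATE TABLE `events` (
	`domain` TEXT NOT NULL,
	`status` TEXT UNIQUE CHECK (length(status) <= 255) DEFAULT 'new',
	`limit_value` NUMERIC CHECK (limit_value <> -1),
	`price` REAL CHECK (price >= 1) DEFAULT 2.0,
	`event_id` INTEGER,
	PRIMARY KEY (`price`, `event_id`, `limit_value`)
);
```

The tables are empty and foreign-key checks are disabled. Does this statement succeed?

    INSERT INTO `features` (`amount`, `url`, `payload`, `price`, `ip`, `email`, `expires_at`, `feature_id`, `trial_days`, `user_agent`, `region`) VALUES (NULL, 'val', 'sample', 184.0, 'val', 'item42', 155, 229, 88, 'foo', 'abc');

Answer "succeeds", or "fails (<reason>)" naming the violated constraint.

fails (NOT NULL on amount)

amount is explicitly set to NULL, but amount is declared NOT NULL.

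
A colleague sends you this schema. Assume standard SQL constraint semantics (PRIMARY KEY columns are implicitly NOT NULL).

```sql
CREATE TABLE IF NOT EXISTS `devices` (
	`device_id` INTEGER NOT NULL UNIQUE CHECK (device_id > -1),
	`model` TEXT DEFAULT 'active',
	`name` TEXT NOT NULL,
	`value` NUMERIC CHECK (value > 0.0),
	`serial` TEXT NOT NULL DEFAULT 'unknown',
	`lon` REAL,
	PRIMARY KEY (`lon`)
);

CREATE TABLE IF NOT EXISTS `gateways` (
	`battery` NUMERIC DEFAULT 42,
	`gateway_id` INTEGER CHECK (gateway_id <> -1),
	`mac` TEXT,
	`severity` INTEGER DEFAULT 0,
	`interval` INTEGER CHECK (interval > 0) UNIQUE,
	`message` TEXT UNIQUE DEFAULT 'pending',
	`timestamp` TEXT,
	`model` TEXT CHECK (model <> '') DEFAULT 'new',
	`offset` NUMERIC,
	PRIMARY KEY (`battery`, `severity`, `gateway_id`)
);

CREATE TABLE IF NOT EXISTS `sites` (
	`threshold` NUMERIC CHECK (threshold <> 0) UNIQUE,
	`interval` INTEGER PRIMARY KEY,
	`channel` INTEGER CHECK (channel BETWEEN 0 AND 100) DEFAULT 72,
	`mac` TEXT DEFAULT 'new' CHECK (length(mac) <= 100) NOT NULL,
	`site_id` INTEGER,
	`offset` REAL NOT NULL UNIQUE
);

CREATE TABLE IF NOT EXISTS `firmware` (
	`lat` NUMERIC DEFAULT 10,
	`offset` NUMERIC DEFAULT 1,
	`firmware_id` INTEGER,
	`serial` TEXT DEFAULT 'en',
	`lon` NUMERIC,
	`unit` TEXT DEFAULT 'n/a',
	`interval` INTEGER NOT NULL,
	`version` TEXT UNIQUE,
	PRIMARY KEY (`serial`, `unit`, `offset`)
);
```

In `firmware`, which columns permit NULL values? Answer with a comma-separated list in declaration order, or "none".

- lat: DEFAULT only fills an omitted column; an explicit NULL is still allowed → nullable.
- offset: part of the PRIMARY KEY, which implies NOT NULL → not nullable.
- firmware_id: no NOT NULL constraint applies → nullable.
- serial: part of the PRIMARY KEY, which implies NOT NULL → not nullable.
- lon: no NOT NULL constraint applies → nullable.
- unit: part of the PRIMARY KEY, which implies NOT NULL → not nullable.
- interval: declared NOT NULL → not nullable.
- version: UNIQUE does not imply NOT NULL → nullable.

lat, firmware_id, lon, version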